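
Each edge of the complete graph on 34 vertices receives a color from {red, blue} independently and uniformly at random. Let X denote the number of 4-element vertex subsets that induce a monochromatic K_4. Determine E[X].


Let X = Σ_S X_S over the C(34, 4) = 46376 subsets S of size 4, where X_S = 1 if the K_4 on S is monochromatic.
For a fixed S, the K_4 on S has C(4, 2) = 6 edges. P[all 6 edges red] = (1/2)^6, and likewise for blue, so P[monochromatic] = 2·(1/2)^6 = 2^{1 − 6} = 1/32.
By linearity of expectation: E[X] = C(34, 4) · 2^{1 − 6} = 46376 · 1/32 = 5797/4.
Numerically: E[X] ≈ 1449.2500.

E[X] = C(34,4)·2^(1−C(4,2)) = 5797/4 ≈ 1449.2500.


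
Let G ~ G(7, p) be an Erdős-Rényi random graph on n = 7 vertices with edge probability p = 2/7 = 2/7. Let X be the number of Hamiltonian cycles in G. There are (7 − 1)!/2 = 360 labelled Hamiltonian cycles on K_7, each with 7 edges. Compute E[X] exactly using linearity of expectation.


K_7 has (7 − 1)!/2 = 360 labelled Hamiltonian cycles.
For each such Hamiltonian cycle H, let X_H = 1 if all 7 edges of H are present in G. Then P[X_H = 1] = p^{7} = (2/7)^{7} = 128/823543.
By linearity: E[X] = Σ_H E[X_H] = 360 · p^{7} = 360 · 128/823543 = 46080/823543.
Numerically: E[X] ≈ 0.0559534.

E[X] = 360 · (2/7)^{7} = 46080/823543 ≈ 0.0559534.


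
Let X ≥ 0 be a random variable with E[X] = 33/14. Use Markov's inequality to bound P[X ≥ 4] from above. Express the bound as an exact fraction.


μ = E[X] = 33/14, a = 4.
Markov: P[X ≥ 4] ≤ μ/a = (33/14)/4 = 33/56.
Numerically: ≈ 0.589286.
(Since a = 4 > μ = 2.357143, the bound 33/56 is < 1 and informative.)

P[X ≥ 4] ≤ 33/56 ≈ 0.589286.


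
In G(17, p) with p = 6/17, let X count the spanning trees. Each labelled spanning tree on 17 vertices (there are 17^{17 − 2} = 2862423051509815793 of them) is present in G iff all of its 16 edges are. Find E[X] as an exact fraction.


K_17 has 17^{17 − 2} = 2862423051509815793 labelled spanning trees.
For each such spanning tree H, let X_H = 1 if all 16 edges of H are present in G. Then P[X_H = 1] = p^{16} = (6/17)^{16} = 2821109907456/48661191875666868481.
By linearity: E[X] = Σ_H E[X_H] = 2862423051509815793 · p^{16} = 2862423051509815793 · 2821109907456/48661191875666868481 = 2821109907456/17.
Numerically: E[X] ≈ 1.6595e+11.

E[X] = 2862423051509815793 · (6/17)^{16} = 2821109907456/17 ≈ 1.6595e+11.


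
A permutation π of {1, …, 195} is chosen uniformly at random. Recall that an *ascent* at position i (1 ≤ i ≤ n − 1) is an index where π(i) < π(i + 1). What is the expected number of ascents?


Write X = Σ X_I over i = 1, …, 194, with X_I the indicator of one ascent.
There are 194 indicators.
For each fixed i, the pair (π(i), π(i+1)) is a uniformly random ordered pair of distinct values from {1, …, 195}; by symmetry P[π(i) < π(i+1)] = 1/2.
By linearity: E[X] = 194 · (1/2) = (195 − 1) · (1/2) = 97 ≈ 97.00000.

E[X] = 97 = 97.00000.


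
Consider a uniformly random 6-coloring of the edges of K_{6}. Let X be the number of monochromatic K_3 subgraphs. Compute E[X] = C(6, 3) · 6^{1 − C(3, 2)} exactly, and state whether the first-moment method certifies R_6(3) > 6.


E[X] = C(6, 3) · 6^{1 − 3} = 20 · 6^{−2} = 20/36.
As a reduced fraction: E[X] = 5/9 ≈ 0.5555556.
Is E[X] < 1? YES.
Since E[X] < 1, there exists a 6-coloring of K_{6} with no monochromatic K_3; hence R_6(3) > 6.

E[X] = 5/9 ≈ 0.5555556; E[X] < 1, so R_6(3) > 6.


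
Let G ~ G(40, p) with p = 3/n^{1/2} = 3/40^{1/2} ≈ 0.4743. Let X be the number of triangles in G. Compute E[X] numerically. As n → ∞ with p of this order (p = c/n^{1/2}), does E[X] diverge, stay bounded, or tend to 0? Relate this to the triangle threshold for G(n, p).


Number of potential triangles: C(40, 3) = 9880.
Each occurs with probability p³ ≈ (0.4743)³ ≈ 1.067269e-01.
By linearity: E[X] = C(40, 3)·p³ ≈ 9880 · 1.067269e-01 ≈ 1054.4615.
Since α = 1/2 < 1, p = c/n^{1/2} ≫ 1/n is above the triangle threshold p ~ 1/n. Asymptotically E[X] ~ (c³/6)·n^{3(1−α)} = (3³/6)·n^{1.5} → ∞; triangles are abundant w.h.p.

E[X] ≈ 1054.4615; in regime p = Θ(1/n^{1/2}) E[X] diverges (above the triangle threshold p ~ 1/n).


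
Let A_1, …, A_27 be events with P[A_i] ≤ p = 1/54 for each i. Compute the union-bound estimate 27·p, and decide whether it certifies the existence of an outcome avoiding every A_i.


Union bound: P[∪_{i=1}^{27} A_i] ≤ Σ_i P[A_i] ≤ 27·p = 27·(1/54) = 1/2.
Numerically: 1/2 ≈ 0.5000.
Is 1/2 < 1? YES.
Since P[∪ A_i] ≤ 1/2 < 1, the complement has P[∩ A_i^c] ≥ 1 − 1/2 = 1/2 > 0, so some outcome avoids every A_i.

27·p = 1/2 ≈ 0.5000; existence CERTIFIED by the union bound.


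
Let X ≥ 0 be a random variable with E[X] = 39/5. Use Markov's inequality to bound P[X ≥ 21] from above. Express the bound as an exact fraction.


μ = E[X] = 39/5, a = 21.
Markov: P[X ≥ 21] ≤ μ/a = (39/5)/21 = 13/35.
Numerically: ≈ 0.3714.
(Since a = 21 > μ = 7.8000, the bound 13/35 is < 1 and informative.)

P[X ≥ 21] ≤ 13/35 ≈ 0.3714.


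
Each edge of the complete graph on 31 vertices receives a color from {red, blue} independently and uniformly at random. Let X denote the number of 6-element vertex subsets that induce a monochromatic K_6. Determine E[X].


Let X = Σ_S X_S over the C(31, 6) = 736281 subsets S of size 6, where X_S = 1 if the K_6 on S is monochromatic.
For a fixed S, the K_6 on S has C(6, 2) = 15 edges. P[all 15 edges red] = (1/2)^15, and likewise for blue, so P[monochromatic] = 2·(1/2)^15 = 2^{1 − 15} = 1/16384.
Summing: E[X] = C(31, 6) · 2^{1 − 15} = 736281 · 1/16384 = 736281/16384.
Numerically: E[X] ≈ 44.939.

E[X] = C(31,6)·2^(1−C(6,2)) = 736281/16384 ≈ 44.939.


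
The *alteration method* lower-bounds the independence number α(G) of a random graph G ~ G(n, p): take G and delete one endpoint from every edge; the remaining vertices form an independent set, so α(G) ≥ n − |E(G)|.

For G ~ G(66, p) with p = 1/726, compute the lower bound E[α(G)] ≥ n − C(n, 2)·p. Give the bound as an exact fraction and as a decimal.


E[|E(G)|] = C(66, 2)·p = 2145 · (1/726) = 65/22.
E[α(G)] ≥ n − E[|E(G)|] = 66 − 65/22 = 1387/22.
Numerically: ≈ 63.045.
(This is only a lower bound; the true E[α(G)] may be larger.)

E[α(G)] ≥ 1387/22 ≈ 63.045.


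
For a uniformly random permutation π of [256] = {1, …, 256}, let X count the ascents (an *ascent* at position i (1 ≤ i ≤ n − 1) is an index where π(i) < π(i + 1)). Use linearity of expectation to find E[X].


Write X = Σ X_I over i = 1, …, 255, with X_I the indicator of one ascent.
There are 255 indicators.
For each fixed i, the pair (π(i), π(i+1)) is a uniformly random ordered pair of distinct values from {1, …, 256}; by symmetry P[π(i) < π(i+1)] = 1/2.
By linearity: E[X] = 255 · (1/2) = (256 − 1) · (1/2) = 255/2 ≈ 127.5000.

E[X] = 255/2 = 127.5000.


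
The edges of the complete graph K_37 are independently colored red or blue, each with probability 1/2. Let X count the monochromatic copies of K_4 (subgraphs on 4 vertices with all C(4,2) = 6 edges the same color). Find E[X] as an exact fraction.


Let X = Σ_S X_S over the C(37, 4) = 66045 subsets S of size 4, where X_S = 1 if the K_4 on S is monochromatic.
For a fixed S, the K_4 on S has C(4, 2) = 6 edges. P[all 6 edges red] = (1/2)^6, and likewise for blue, so P[monochromatic] = 2·(1/2)^6 = 2^{1 − 6} = 1/32.
By linearity of expectation: E[X] = C(37, 4) · 2^{1 − 6} = 66045 · 1/32 = 66045/32.
Numerically: E[X] ≈ 2063.906.

E[X] = C(37,4)·2^(1−C(4,2)) = 66045/32 ≈ 2063.906.


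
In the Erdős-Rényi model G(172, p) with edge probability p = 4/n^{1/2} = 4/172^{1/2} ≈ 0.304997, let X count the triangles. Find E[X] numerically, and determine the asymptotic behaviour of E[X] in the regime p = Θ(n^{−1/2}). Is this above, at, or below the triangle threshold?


Number of potential triangles: C(172, 3) = 833340.
Each occurs with probability p³ ≈ (0.304997)³ ≈ 2.83718270e-02.
By linearity: E[X] = C(172, 3)·p³ ≈ 833340 · 2.83718270e-02 ≈ 23643.378344.
Since α = 1/2 < 1, p = c/n^{1/2} ≫ 1/n is above the triangle threshold p ~ 1/n. Asymptotically E[X] ~ (c³/6)·n^{3(1−α)} = (4³/6)·n^{1.5} → ∞; triangles are abundant w.h.p.

E[X] ≈ 23643.378344; in regime p = Θ(1/n^{1/2}) E[X] diverges (above the triangle threshold p ~ 1/n).


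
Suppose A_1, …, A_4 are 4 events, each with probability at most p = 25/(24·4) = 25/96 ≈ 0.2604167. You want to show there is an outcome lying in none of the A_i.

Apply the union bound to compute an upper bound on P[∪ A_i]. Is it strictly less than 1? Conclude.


Union bound: P[∪_{i=1}^{4} A_i] ≤ Σ_i P[A_i] ≤ 4·p = 4·(25/96) = 25/24.
Numerically: 25/24 ≈ 1.0416667.
Is 25/24 < 1? NO.
Since the bound 25/24 is ≥ 1, the union bound is uninformative here; it does NOT by itself certify existence.

4·p = 25/24 ≈ 1.0416667; existence NOT certified by the union bound.


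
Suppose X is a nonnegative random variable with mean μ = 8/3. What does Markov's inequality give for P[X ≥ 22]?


μ = E[X] = 8/3, a = 22.
Markov: P[X ≥ 22] ≤ μ/a = (8/3)/22 = 4/33.
Numerically: ≈ 0.12121.
(Since a = 22 > μ = 2.66667, the bound 4/33 is < 1 and informative.)

P[X ≥ 22] ≤ 4/33 ≈ 0.12121.


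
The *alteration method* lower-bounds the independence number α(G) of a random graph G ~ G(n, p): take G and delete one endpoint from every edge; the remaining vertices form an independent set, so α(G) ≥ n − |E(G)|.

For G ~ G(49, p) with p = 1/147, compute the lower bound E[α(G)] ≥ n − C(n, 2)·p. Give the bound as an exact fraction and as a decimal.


E[|E(G)|] = C(49, 2)·p = 1176 · (1/147) = 8.
E[α(G)] ≥ n − E[|E(G)|] = 49 − 8 = 41.
Numerically: ≈ 41.0000.
(This is only a lower bound; the true E[α(G)] may be larger.)

E[α(G)] ≥ 41 ≈ 41.0000.


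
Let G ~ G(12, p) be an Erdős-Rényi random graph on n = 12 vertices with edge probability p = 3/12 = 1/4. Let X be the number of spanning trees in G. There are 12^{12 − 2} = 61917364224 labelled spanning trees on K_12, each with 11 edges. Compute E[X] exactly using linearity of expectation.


K_12 has 12^{12 − 2} = 61917364224 labelled spanning trees.
For each such spanning tree H, let X_H = 1 if all 11 edges of H are present in G. Then P[X_H = 1] = p^{11} = (1/4)^{11} = 1/4194304.
Summing the indicators: E[X] = Σ_H E[X_H] = 61917364224 · p^{11} = 61917364224 · 1/4194304 = 59049/4.
Numerically: E[X] ≈ 1.476e+04.

E[X] = 61917364224 · (1/4)^{11} = 59049/4 ≈ 1.476e+04.


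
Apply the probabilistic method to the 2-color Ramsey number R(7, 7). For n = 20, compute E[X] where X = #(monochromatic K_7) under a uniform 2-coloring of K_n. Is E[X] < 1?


E[X] = C(20, 7) · 2^{1 − 21} = 77520 · 2^{−20} = 77520/1048576.
As a reduced fraction: E[X] = 4845/65536 ≈ 0.0739.
Is E[X] < 1? YES.
Since E[X] < 1, there exists a 2-coloring of K_{20} with no monochromatic K_7; hence R(7, 7) > 20.

E[X] = 4845/65536 ≈ 0.0739; E[X] < 1, so R(7, 7) > 20.


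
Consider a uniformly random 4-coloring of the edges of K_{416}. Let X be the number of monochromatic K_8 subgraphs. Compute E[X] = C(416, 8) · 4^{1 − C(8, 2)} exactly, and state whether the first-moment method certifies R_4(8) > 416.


E[X] = C(416, 8) · 4^{1 − 28} = 20788229335792620 · 4^{−27} = 20788229335792620/18014398509481984.
As a reduced fraction: E[X] = 5197057333948155/4503599627370496 ≈ 1.1539785.
Is E[X] < 1? NO.
Since E[X] ≥ 1, the first-moment bound is inconclusive at n = 416; it does NOT by itself certify R_4(8) > 416.

E[X] = 5197057333948155/4503599627370496 ≈ 1.1539785; E[X] ≥ 1; first-moment method inconclusive here.


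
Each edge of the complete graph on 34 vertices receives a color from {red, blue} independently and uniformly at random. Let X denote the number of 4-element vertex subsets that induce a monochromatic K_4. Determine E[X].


Let X = Σ_S X_S over the C(34, 4) = 46376 subsets S of size 4, where X_S = 1 if the K_4 on S is monochromatic.
For a fixed S, the K_4 on S has C(4, 2) = 6 edges. P[all 6 edges red] = (1/2)^6, and likewise for blue, so P[monochromatic] = 2·(1/2)^6 = 2^{1 − 6} = 1/32.
By linearity: E[X] = C(34, 4) · 2^{1 − 6} = 46376 · 1/32 = 5797/4.
Numerically: E[X] ≈ 1449.2500.

E[X] = C(34,4)·2^(1−C(4,2)) = 5797/4 ≈ 1449.2500.


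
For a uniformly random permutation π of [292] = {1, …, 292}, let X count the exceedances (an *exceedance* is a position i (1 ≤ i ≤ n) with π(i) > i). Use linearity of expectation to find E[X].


Write X = Σ_{i=1}^{292} X_i, where X_i = 1_{π(i) > i}.
For each fixed i, π(i) is uniform over {1, …, 292} (marginal of a uniform permutation), so P[π(i) > i] = (n − i)/n. Summing: Σ_{i=1}^{292} (n − i)/n = (0 + 1 + … + 291)/292 = 292(292 − 1)/(2·292) = (292 − 1)/2.
Hence E[X] = Σ_{i=1}^{292} (292 − i)/292 = 291/2 ≈ 145.500000.

E[X] = 291/2 = 145.500000.


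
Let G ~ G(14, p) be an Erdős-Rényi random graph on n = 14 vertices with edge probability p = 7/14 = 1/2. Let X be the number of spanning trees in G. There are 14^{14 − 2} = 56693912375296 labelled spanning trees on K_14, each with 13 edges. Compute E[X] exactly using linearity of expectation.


K_14 has 14^{14 − 2} = 56693912375296 labelled spanning trees.
For each such spanning tree H, let X_H = 1 if all 13 edges of H are present in G. Then P[X_H = 1] = p^{13} = (1/2)^{13} = 1/8192.
By linearity of expectation: E[X] = Σ_H E[X_H] = 56693912375296 · p^{13} = 56693912375296 · 1/8192 = 13841287201/2.
Numerically: E[X] ≈ 6.92e+09.

E[X] = 56693912375296 · (1/2)^{13} = 13841287201/2 ≈ 6.92e+09.


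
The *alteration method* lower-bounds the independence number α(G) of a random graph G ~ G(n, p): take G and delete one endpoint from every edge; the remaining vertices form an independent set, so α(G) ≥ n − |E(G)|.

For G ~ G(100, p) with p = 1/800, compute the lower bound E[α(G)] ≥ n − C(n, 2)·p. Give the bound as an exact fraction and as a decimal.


E[|E(G)|] = C(100, 2)·p = 4950 · (1/800) = 99/16.
E[α(G)] ≥ n − E[|E(G)|] = 100 − 99/16 = 1501/16.
Numerically: ≈ 93.81250.
(This is only a lower bound; the true E[α(G)] may be larger.)

E[α(G)] ≥ 1501/16 ≈ 93.81250.


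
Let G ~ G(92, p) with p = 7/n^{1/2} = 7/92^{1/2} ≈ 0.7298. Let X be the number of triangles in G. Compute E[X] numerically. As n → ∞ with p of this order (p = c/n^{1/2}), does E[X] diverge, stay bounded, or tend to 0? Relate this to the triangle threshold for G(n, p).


Number of potential triangles: C(92, 3) = 125580.
Each occurs with probability p³ ≈ (0.7298)³ ≈ 3.886981e-01.
By linearity: E[X] = C(92, 3)·p³ ≈ 125580 · 3.886981e-01 ≈ 48812.7030.
Since α = 1/2 < 1, p = c/n^{1/2} ≫ 1/n is above the triangle threshold p ~ 1/n. Asymptotically E[X] ~ (c³/6)·n^{3(1−α)} = (7³/6)·n^{1.5} → ∞; triangles are abundant w.h.p.

E[X] ≈ 48812.7030; in regime p = Θ(1/n^{1/2}) E[X] diverges (above the triangle threshold p ~ 1/n).


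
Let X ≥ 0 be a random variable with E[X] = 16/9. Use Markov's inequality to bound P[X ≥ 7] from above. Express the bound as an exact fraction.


μ = E[X] = 16/9, a = 7.
Markov: P[X ≥ 7] ≤ μ/a = (16/9)/7 = 16/63.
Numerically: ≈ 0.254.
(Since a = 7 > μ = 1.778, the bound 16/63 is < 1 and informative.)

P[X ≥ 7] ≤ 16/63 ≈ 0.254.


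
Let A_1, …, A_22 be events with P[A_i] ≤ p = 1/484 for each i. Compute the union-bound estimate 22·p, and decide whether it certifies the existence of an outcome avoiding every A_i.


Union bound: P[∪_{i=1}^{22} A_i] ≤ Σ_i P[A_i] ≤ 22·p = 22·(1/484) = 1/22.
Numerically: 1/22 ≈ 0.045.
Is 1/22 < 1? YES.
Since P[∪ A_i] ≤ 1/22 < 1, the complement has P[∩ A_i^c] ≥ 1 − 1/22 = 21/22 > 0, so some outcome avoids every A_i.

22·p = 1/22 ≈ 0.045; existence CERTIFIED by the union bound.


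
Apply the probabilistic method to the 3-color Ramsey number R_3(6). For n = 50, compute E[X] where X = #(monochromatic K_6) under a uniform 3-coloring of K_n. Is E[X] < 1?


E[X] = C(50, 6) · 3^{1 − 15} = 15890700 · 3^{−14} = 15890700/4782969.
As a reduced fraction: E[X] = 5296900/1594323 ≈ 3.322351.
Is E[X] < 1? NO.
Since E[X] ≥ 1, the first-moment bound is inconclusive at n = 50; it does NOT by itself certify R_3(6) > 50.

E[X] = 5296900/1594323 ≈ 3.322351; E[X] ≥ 1; first-moment method inconclusive here.


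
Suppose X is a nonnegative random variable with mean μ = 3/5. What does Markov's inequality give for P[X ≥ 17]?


μ = E[X] = 3/5, a = 17.
Markov: P[X ≥ 17] ≤ μ/a = (3/5)/17 = 3/85.
Numerically: ≈ 0.035294.
(Since a = 17 > μ = 0.600000, the bound 3/85 is < 1 and informative.)

P[X ≥ 17] ≤ 3/85 ≈ 0.035294.


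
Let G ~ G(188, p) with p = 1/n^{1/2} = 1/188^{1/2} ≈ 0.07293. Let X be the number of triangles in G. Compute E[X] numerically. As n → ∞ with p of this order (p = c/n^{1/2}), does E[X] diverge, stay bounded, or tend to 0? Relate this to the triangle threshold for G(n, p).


Number of potential triangles: C(188, 3) = 1089836.
Each occurs with probability p³ ≈ (0.07293)³ ≈ 3.879388e-04.
By linearity: E[X] = C(188, 3)·p³ ≈ 1089836 · 3.879388e-04 ≈ 422.7897.
Since α = 1/2 < 1, p = c/n^{1/2} ≫ 1/n is above the triangle threshold p ~ 1/n. Asymptotically E[X] ~ (c³/6)·n^{3(1−α)} = (1³/6)·n^{1.5} → ∞; triangles are abundant w.h.p.

E[X] ≈ 422.7897; in regime p = Θ(1/n^{1/2}) E[X] diverges (above the triangle threshold p ~ 1/n).


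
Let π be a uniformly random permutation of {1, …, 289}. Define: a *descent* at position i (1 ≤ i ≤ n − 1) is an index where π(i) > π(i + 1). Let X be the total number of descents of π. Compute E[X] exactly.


Write X = Σ X_I over i = 1, …, 288, with X_I the indicator of one descent.
There are 288 indicators.
For each fixed i, the pair (π(i), π(i+1)) is a uniformly random ordered pair of distinct values from {1, …, 289}; by symmetry P[π(i) > π(i+1)] = 1/2.
By linearity: E[X] = 288 · (1/2) = (289 − 1) · (1/2) = 144 ≈ 144.00000.

E[X] = 144 = 144.00000.


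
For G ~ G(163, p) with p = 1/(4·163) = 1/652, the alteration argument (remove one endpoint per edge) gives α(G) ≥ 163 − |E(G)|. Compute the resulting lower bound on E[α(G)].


E[|E(G)|] = C(163, 2)·p = 13203 · (1/652) = 81/4.
E[α(G)] ≥ n − E[|E(G)|] = 163 − 81/4 = 571/4.
Numerically: ≈ 142.75000.
(This is only a lower bound; the true E[α(G)] may be larger.)

E[α(G)] ≥ 571/4 ≈ 142.75000.


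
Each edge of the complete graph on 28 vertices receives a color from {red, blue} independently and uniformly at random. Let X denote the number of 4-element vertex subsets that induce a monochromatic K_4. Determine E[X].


Let X = Σ_S X_S over the C(28, 4) = 20475 subsets S of size 4, where X_S = 1 if the K_4 on S is monochromatic.
For a fixed S, the K_4 on S has C(4, 2) = 6 edges. P[all 6 edges red] = (1/2)^6, and likewise for blue, so P[monochromatic] = 2·(1/2)^6 = 2^{1 − 6} = 1/32.
By linearity of expectation: E[X] = C(28, 4) · 2^{1 − 6} = 20475 · 1/32 = 20475/32.
Numerically: E[X] ≈ 639.84375.

E[X] = C(28,4)·2^(1−C(4,2)) = 20475/32 ≈ 639.84375.


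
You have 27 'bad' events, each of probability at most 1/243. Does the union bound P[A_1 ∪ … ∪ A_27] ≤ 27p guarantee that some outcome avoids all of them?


Union bound: P[∪_{i=1}^{27} A_i] ≤ Σ_i P[A_i] ≤ 27·p = 27·(1/243) = 1/9.
Numerically: 1/9 ≈ 0.11111.
Is 1/9 < 1? YES.
Since P[∪ A_i] ≤ 1/9 < 1, the complement has P[∩ A_i^c] ≥ 1 − 1/9 = 8/9 > 0, so some outcome avoids every A_i.

27·p = 1/9 ≈ 0.11111; existence CERTIFIED by the union bound.


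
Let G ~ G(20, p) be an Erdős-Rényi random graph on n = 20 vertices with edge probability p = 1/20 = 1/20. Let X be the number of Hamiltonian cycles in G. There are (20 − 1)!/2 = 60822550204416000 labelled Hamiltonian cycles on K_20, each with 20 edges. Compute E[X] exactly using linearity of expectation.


K_20 has (20 − 1)!/2 = 60822550204416000 labelled Hamiltonian cycles.
For each such Hamiltonian cycle H, let X_H = 1 if all 20 edges of H are present in G. Then P[X_H = 1] = p^{20} = (1/20)^{20} = 1/104857600000000000000000000.
By linearity of expectation: E[X] = Σ_H E[X_H] = 60822550204416000 · p^{20} = 60822550204416000 · 1/104857600000000000000000000 = 14849255421/25600000000000000000.
Numerically: E[X] ≈ 5.8e-10.

E[X] = 60822550204416000 · (1/20)^{20} = 14849255421/25600000000000000000 ≈ 5.8e-10.


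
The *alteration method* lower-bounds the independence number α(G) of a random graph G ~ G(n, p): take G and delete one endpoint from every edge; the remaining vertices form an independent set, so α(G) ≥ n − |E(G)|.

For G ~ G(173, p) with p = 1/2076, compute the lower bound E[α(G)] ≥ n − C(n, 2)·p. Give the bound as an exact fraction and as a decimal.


E[|E(G)|] = C(173, 2)·p = 14878 · (1/2076) = 43/6.
E[α(G)] ≥ n − E[|E(G)|] = 173 − 43/6 = 995/6.
Numerically: ≈ 165.833.
(This is only a lower bound; the true E[α(G)] may be larger.)

E[α(G)] ≥ 995/6 ≈ 165.833.


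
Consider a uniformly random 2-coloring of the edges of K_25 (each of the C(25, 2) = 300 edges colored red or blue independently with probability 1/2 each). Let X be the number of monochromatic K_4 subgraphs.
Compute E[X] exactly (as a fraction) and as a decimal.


Let X = Σ_S X_S over the C(25, 4) = 12650 subsets S of size 4, where X_S = 1 if the K_4 on S is monochromatic.
For a fixed S, the K_4 on S has C(4, 2) = 6 edges. P[all 6 edges red] = (1/2)^6, and likewise for blue, so P[monochromatic] = 2·(1/2)^6 = 2^{1 − 6} = 1/32.
By linearity: E[X] = C(25, 4) · 2^{1 − 6} = 12650 · 1/32 = 6325/16.
Numerically: E[X] ≈ 395.312.

E[X] = C(25,4)·2^(1−C(4,2)) = 6325/16 ≈ 395.312.


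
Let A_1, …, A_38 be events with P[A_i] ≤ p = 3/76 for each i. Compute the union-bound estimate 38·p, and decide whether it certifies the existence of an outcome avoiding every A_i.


Union bound: P[∪_{i=1}^{38} A_i] ≤ Σ_i P[A_i] ≤ 38·p = 38·(3/76) = 3/2.
Numerically: 3/2 ≈ 1.50000.
Is 3/2 < 1? NO.
Since the bound 3/2 is ≥ 1, the union bound is uninformative here; it does NOT by itself certify existence.

38·p = 3/2 ≈ 1.50000; existence NOT certified by the union bound.


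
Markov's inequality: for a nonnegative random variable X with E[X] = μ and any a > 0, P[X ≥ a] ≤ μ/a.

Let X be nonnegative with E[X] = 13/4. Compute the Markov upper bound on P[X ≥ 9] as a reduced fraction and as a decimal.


μ = E[X] = 13/4, a = 9.
Markov: P[X ≥ 9] ≤ μ/a = (13/4)/9 = 13/36.
Numerically: ≈ 0.361.
(Since a = 9 > μ = 3.250, the bound 13/36 is < 1 and informative.)

P[X ≥ 9] ≤ 13/36 ≈ 0.361.


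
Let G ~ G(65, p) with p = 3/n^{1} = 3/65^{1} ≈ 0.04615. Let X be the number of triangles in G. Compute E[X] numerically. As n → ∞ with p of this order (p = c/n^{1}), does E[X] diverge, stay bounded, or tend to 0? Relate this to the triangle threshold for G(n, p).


Number of potential triangles: C(65, 3) = 43680.
Each occurs with probability p³ ≈ (0.04615)³ ≈ 9.831589e-05.
By linearity: E[X] = C(65, 3)·p³ ≈ 43680 · 9.831589e-05 ≈ 4.2944.
Here α = 1, so p = 3/n is exactly at the triangle threshold p ~ 1/n. Asymptotically E[X] → c³/6 = 3³/6 = 9/2 ≈ 4.5000, a bounded constant. In this regime the triangle count is asymptotically Poisson(c³/6).

E[X] ≈ 4.2944; in regime p = Θ(1/n^{1}) E[X] stays bounded (at the triangle threshold p ~ 1/n).


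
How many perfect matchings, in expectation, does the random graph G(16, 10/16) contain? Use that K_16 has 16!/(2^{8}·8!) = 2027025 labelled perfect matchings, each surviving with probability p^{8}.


K_16 has 16!/(2^{8}·8!) = 2027025 labelled perfect matchings.
For each such perfect matching H, let X_H = 1 if all 8 edges of H are present in G. Then P[X_H = 1] = p^{8} = (5/8)^{8} = 390625/16777216.
Summing the indicators: E[X] = Σ_H E[X_H] = 2027025 · p^{8} = 2027025 · 390625/16777216 = 791806640625/16777216.
Numerically: E[X] ≈ 4.72e+04.

E[X] = 2027025 · (5/8)^{8} = 791806640625/16777216 ≈ 4.72e+04.


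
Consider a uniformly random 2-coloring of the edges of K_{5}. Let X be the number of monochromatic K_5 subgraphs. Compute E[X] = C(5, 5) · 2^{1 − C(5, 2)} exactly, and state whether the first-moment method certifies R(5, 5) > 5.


E[X] = C(5, 5) · 2^{1 − 10} = 1 · 2^{−9} = 1/512.
As a reduced fraction: E[X] = 1/512 ≈ 0.00195.
Is E[X] < 1? YES.
Since E[X] < 1, there exists a 2-coloring of K_{5} with no monochromatic K_5; hence R(5, 5) > 5.

E[X] = 1/512 ≈ 0.00195; E[X] < 1, so R(5, 5) > 5.


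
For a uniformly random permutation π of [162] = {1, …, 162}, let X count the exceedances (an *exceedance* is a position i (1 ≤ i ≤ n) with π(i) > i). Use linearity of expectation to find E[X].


Write X = Σ_{i=1}^{162} X_i, where X_i = 1_{π(i) > i}.
For each fixed i, π(i) is uniform over {1, …, 162} (marginal of a uniform permutation), so P[π(i) > i] = (n − i)/n. Summing: Σ_{i=1}^{162} (n − i)/n = (0 + 1 + … + 161)/162 = 162(162 − 1)/(2·162) = (162 − 1)/2.
Hence E[X] = Σ_{i=1}^{162} (162 − i)/162 = 161/2 ≈ 80.5000.

E[X] = 161/2 = 80.5000.


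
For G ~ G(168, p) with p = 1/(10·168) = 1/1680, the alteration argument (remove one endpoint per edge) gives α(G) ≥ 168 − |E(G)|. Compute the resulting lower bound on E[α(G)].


E[|E(G)|] = C(168, 2)·p = 14028 · (1/1680) = 167/20.
E[α(G)] ≥ n − E[|E(G)|] = 168 − 167/20 = 3193/20.
Numerically: ≈ 159.650000.
(This is only a lower bound; the true E[α(G)] may be larger.)

E[α(G)] ≥ 3193/20 ≈ 159.650000.


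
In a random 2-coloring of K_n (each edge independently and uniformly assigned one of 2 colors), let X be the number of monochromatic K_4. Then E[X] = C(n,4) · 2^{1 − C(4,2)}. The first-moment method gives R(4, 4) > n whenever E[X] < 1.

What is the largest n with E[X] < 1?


We need C(n, 4) · 2^{1 − 6} < 1, i.e. C(n, 4) < 2^{6 − 1} = 32.
Check values of n near the boundary:
  n = 4: C(4, 4) = 1; 1 < 32? YES
  n = 5: C(5, 4) = 5; 5 < 32? YES
  n = 6: C(6, 4) = 15; 15 < 32? YES
  n = 7: C(7, 4) = 35; 35 < 32? NO
  n = 8: C(8, 4) = 70; 70 < 32? NO
  n = 9: C(9, 4) = 126; 126 < 32? NO
The largest n with C(n, 4) < 32 is n = 6 (where E[X] = 15/32 ≈ 0.469). Hence R(4, 4) > 6, i.e. R(4, 4) ≥ 7.

Largest n = 6; hence R(4, 4) > 6.


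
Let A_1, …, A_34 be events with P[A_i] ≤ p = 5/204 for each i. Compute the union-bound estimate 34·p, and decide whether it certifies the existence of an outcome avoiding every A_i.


Union bound: P[∪_{i=1}^{34} A_i] ≤ Σ_i P[A_i] ≤ 34·p = 34·(5/204) = 5/6.
Numerically: 5/6 ≈ 0.8333333.
Is 5/6 < 1? YES.
Since P[∪ A_i] ≤ 5/6 < 1, the complement has P[∩ A_i^c] ≥ 1 − 5/6 = 1/6 > 0, so some outcome avoids every A_i.

34·p = 5/6 ≈ 0.8333333; existence CERTIFIED by the union bound.


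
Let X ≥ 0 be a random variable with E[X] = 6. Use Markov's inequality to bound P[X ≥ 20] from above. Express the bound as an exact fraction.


μ = E[X] = 6, a = 20.
Markov: P[X ≥ 20] ≤ μ/a = (6)/20 = 3/10.
Numerically: ≈ 0.3000.
(Since a = 20 > μ = 6.0000, the bound 3/10 is < 1 and informative.)

P[X ≥ 20] ≤ 3/10 ≈ 0.3000.


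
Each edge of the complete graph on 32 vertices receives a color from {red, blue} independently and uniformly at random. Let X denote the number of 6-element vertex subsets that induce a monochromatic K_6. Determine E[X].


Let X = Σ_S X_S over the C(32, 6) = 906192 subsets S of size 6, where X_S = 1 if the K_6 on S is monochromatic.
For a fixed S, the K_6 on S has C(6, 2) = 15 edges. P[all 15 edges red] = (1/2)^15, and likewise for blue, so P[monochromatic] = 2·(1/2)^15 = 2^{1 − 15} = 1/16384.
Summing: E[X] = C(32, 6) · 2^{1 − 15} = 906192 · 1/16384 = 56637/1024.
Numerically: E[X] ≈ 55.309570.

E[X] = C(32,6)·2^(1−C(6,2)) = 56637/1024 ≈ 55.309570.


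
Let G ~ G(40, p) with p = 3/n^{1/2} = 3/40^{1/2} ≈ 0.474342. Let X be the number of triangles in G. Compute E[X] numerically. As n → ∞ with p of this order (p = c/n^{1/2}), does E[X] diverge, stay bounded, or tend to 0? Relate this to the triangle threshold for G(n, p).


Number of potential triangles: C(40, 3) = 9880.
Each occurs with probability p³ ≈ (0.474342)³ ≈ 1.06726871e-01.
By linearity: E[X] = C(40, 3)·p³ ≈ 9880 · 1.06726871e-01 ≈ 1054.461486.
Since α = 1/2 < 1, p = c/n^{1/2} ≫ 1/n is above the triangle threshold p ~ 1/n. Asymptotically E[X] ~ (c³/6)·n^{3(1−α)} = (3³/6)·n^{1.5} → ∞; triangles are abundant w.h.p.

E[X] ≈ 1054.461486; in regime p = Θ(1/n^{1/2}) E[X] diverges (above the triangle threshold p ~ 1/n).


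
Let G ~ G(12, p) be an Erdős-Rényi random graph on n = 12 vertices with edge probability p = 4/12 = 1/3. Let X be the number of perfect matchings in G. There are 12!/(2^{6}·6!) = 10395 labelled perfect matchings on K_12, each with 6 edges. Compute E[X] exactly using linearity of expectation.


K_12 has 12!/(2^{6}·6!) = 10395 labelled perfect matchings.
For each such perfect matching H, let X_H = 1 if all 6 edges of H are present in G. Then P[X_H = 1] = p^{6} = (1/3)^{6} = 1/729.
By linearity of expectation: E[X] = Σ_H E[X_H] = 10395 · p^{6} = 10395 · 1/729 = 385/27.
Numerically: E[X] ≈ 14.2593.

E[X] = 10395 · (1/3)^{6} = 385/27 ≈ 14.2593.


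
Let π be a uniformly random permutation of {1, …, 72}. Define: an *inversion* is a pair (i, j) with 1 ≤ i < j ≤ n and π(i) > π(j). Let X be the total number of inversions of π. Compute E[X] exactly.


Write X = Σ X_I over the C(72, 2) = 2556 pairs i < j, with X_I the indicator of one inversion.
There are 2556 indicators.
For each fixed pair i < j, the values π(i) and π(j) are two distinct elements of {1, …, 72} in uniformly random order; by symmetry P[π(i) > π(j)] = 1/2.
By linearity: E[X] = 2556 · (1/2) = C(72, 2) · (1/2) = 2556/2 = 1278 ≈ 1278.000.

E[X] = 1278 = 1278.000.


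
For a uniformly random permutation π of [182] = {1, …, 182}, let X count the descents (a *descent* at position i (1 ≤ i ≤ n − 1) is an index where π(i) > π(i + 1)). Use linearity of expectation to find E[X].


Write X = Σ X_I over i = 1, …, 181, with X_I the indicator of one descent.
There are 181 indicators.
For each fixed i, the pair (π(i), π(i+1)) is a uniformly random ordered pair of distinct values from {1, …, 182}; by symmetry P[π(i) > π(i+1)] = 1/2.
By linearity: E[X] = 181 · (1/2) = (182 − 1) · (1/2) = 181/2 ≈ 90.500000.

E[X] = 181/2 = 90.500000.


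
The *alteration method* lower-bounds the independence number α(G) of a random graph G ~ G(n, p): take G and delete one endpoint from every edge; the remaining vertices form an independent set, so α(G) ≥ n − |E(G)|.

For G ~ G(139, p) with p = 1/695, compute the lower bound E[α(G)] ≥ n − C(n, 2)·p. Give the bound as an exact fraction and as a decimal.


E[|E(G)|] = C(139, 2)·p = 9591 · (1/695) = 69/5.
E[α(G)] ≥ n − E[|E(G)|] = 139 − 69/5 = 626/5.
Numerically: ≈ 125.200.
(This is only a lower bound; the true E[α(G)] may be larger.)

E[α(G)] ≥ 626/5 ≈ 125.200.


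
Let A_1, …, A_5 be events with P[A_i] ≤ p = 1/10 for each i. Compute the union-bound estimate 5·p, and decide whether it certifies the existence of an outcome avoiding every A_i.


Union bound: P[∪_{i=1}^{5} A_i] ≤ Σ_i P[A_i] ≤ 5·p = 5·(1/10) = 1/2.
Numerically: 1/2 ≈ 0.5000.
Is 1/2 < 1? YES.
Since P[∪ A_i] ≤ 1/2 < 1, the complement has P[∩ A_i^c] ≥ 1 − 1/2 = 1/2 > 0, so some outcome avoids every A_i.

5·p = 1/2 ≈ 0.5000; existence CERTIFIED by the union bound.


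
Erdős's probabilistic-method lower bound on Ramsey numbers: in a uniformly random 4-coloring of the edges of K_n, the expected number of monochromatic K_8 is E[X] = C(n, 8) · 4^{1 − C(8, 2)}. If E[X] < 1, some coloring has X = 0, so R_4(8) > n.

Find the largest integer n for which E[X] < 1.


We need C(n, 8) · 4^{1 − 28} < 1, i.e. C(n, 8) < 4^{28 − 1} = 18014398509481984.
Check values of n near the boundary:
  n = 402: C(402, 8) = 15770615726749950; 15770615726749950 < 18014398509481984? YES
  n = 403: C(403, 8) = 16090020602228430; 16090020602228430 < 18014398509481984? YES
  n = 404: C(404, 8) = 16415071523485570; 16415071523485570 < 18014398509481984? YES
  n = 405: C(405, 8) = 16745853821188050; 16745853821188050 < 18014398509481984? YES
  n = 406: C(406, 8) = 17082453897995850; 17082453897995850 < 18014398509481984? YES
  n = 407: C(407, 8) = 17424959239309050; 17424959239309050 < 18014398509481984? YES
  n = 408: C(408, 8) = 17773458424095231; 17773458424095231 < 18014398509481984? YES
  n = 409: C(409, 8) = 18128041135797879; 18128041135797879 < 18014398509481984? NO
The largest n with C(n, 8) < 18014398509481984 is n = 408 (where E[X] = 17773458424095231/18014398509481984 ≈ 0.9866251). Hence R_4(8) > 408, i.e. R_4(8) ≥ 409.

Largest n = 408; hence R_4(8) > 408.


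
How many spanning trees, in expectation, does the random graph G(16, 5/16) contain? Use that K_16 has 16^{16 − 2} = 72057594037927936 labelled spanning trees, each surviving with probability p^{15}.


K_16 has 16^{16 − 2} = 72057594037927936 labelled spanning trees.
For each such spanning tree H, let X_H = 1 if all 15 edges of H are present in G. Then P[X_H = 1] = p^{15} = (5/16)^{15} = 30517578125/1152921504606846976.
By linearity of expectation: E[X] = Σ_H E[X_H] = 72057594037927936 · p^{15} = 72057594037927936 · 30517578125/1152921504606846976 = 30517578125/16.
Numerically: E[X] ≈ 1.907e+09.

E[X] = 72057594037927936 · (5/16)^{15} = 30517578125/16 ≈ 1.907e+09.


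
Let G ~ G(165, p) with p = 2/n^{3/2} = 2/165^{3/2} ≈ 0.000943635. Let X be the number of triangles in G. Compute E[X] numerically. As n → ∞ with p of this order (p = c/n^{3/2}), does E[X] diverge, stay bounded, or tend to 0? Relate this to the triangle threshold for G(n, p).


Number of potential triangles: C(165, 3) = 735130.
Each occurs with probability p³ ≈ (0.000943635)³ ≈ 8.40257191e-10.
By linearity: E[X] = C(165, 3)·p³ ≈ 735130 · 8.40257191e-10 ≈ 0.000618.
Since α = 3/2 > 1, p = c/n^{3/2} = o(1/n) is below the triangle threshold p ~ 1/n. Asymptotically E[X] ~ (c³/6)·n^{3(1−α)} = (2³/6)·n^{-1.5} → 0, so by Markov's inequality G has no triangles w.h.p.

E[X] ≈ 0.000618; in regime p = Θ(1/n^{3/2}) E[X] tends to 0 (below the triangle threshold p ~ 1/n).


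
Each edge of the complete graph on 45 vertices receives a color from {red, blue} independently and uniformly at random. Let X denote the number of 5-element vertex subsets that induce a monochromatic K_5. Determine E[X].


Let X = Σ_S X_S over the C(45, 5) = 1221759 subsets S of size 5, where X_S = 1 if the K_5 on S is monochromatic.
For a fixed S, the K_5 on S has C(5, 2) = 10 edges. P[all 10 edges red] = (1/2)^10, and likewise for blue, so P[monochromatic] = 2·(1/2)^10 = 2^{1 − 10} = 1/512.
Summing: E[X] = C(45, 5) · 2^{1 − 10} = 1221759 · 1/512 = 1221759/512.
Numerically: E[X] ≈ 2386.248047.

E[X] = C(45,5)·2^(1−C(5,2)) = 1221759/512 ≈ 2386.248047.


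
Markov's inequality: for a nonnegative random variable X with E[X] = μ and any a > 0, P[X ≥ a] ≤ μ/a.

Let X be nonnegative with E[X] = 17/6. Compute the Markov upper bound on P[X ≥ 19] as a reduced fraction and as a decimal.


μ = E[X] = 17/6, a = 19.
Markov: P[X ≥ 19] ≤ μ/a = (17/6)/19 = 17/114.
Numerically: ≈ 0.14912.
(Since a = 19 > μ = 2.83333, the bound 17/114 is < 1 and informative.)

P[X ≥ 19] ≤ 17/114 ≈ 0.14912.


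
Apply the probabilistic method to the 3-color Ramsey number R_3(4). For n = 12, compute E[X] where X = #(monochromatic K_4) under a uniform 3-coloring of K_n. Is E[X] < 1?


E[X] = C(12, 4) · 3^{1 − 6} = 495 · 3^{−5} = 495/243.
As a reduced fraction: E[X] = 55/27 ≈ 2.0370.
Is E[X] < 1? NO.
Since E[X] ≥ 1, the first-moment bound is inconclusive at n = 12; it does NOT by itself certify R_3(4) > 12.

E[X] = 55/27 ≈ 2.0370; E[X] ≥ 1; first-moment method inconclusive here.


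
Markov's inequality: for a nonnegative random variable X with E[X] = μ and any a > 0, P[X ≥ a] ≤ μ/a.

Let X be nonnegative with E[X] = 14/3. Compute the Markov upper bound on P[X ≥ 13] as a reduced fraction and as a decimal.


μ = E[X] = 14/3, a = 13.
Markov: P[X ≥ 13] ≤ μ/a = (14/3)/13 = 14/39.
Numerically: ≈ 0.358974.
(Since a = 13 > μ = 4.666667, the bound 14/39 is < 1 and informative.)

P[X ≥ 13] ≤ 14/39 ≈ 0.358974.


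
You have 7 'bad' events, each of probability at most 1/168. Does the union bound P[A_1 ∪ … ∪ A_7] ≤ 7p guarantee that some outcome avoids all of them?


Union bound: P[∪_{i=1}^{7} A_i] ≤ Σ_i P[A_i] ≤ 7·p = 7·(1/168) = 1/24.
Numerically: 1/24 ≈ 0.042.
Is 1/24 < 1? YES.
Since P[∪ A_i] ≤ 1/24 < 1, the complement has P[∩ A_i^c] ≥ 1 − 1/24 = 23/24 > 0, so some outcome avoids every A_i.

7·p = 1/24 ≈ 0.042; existence CERTIFIED by the union bound.


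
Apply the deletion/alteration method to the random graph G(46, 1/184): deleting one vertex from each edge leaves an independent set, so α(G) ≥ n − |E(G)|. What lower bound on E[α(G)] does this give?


E[|E(G)|] = C(46, 2)·p = 1035 · (1/184) = 45/8.
E[α(G)] ≥ n − E[|E(G)|] = 46 − 45/8 = 323/8.
Numerically: ≈ 40.3750.
(This is only a lower bound; the true E[α(G)] may be larger.)

E[α(G)] ≥ 323/8 ≈ 40.3750.


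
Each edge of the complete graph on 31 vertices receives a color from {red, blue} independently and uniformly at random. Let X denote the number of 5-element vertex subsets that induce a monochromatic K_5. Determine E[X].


Let X = Σ_S X_S over the C(31, 5) = 169911 subsets S of size 5, where X_S = 1 if the K_5 on S is monochromatic.
For a fixed S, the K_5 on S has C(5, 2) = 10 edges. P[all 10 edges red] = (1/2)^10, and likewise for blue, so P[monochromatic] = 2·(1/2)^10 = 2^{1 − 10} = 1/512.
By linearity of expectation: E[X] = C(31, 5) · 2^{1 − 10} = 169911 · 1/512 = 169911/512.
Numerically: E[X] ≈ 331.857.

E[X] = C(31,5)·2^(1−C(5,2)) = 169911/512 ≈ 331.857.


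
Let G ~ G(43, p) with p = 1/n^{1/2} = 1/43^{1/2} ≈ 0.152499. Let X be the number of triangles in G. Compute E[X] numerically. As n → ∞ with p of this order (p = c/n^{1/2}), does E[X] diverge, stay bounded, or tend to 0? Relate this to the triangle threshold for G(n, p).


Number of potential triangles: C(43, 3) = 12341.
Each occurs with probability p³ ≈ (0.152499)³ ≈ 3.54647838e-03.
By linearity: E[X] = C(43, 3)·p³ ≈ 12341 · 3.54647838e-03 ≈ 43.767090.
Since α = 1/2 < 1, p = c/n^{1/2} ≫ 1/n is above the triangle threshold p ~ 1/n. Asymptotically E[X] ~ (c³/6)·n^{3(1−α)} = (1³/6)·n^{1.5} → ∞; triangles are abundant w.h.p.

E[X] ≈ 43.767090; in regime p = Θ(1/n^{1/2}) E[X] diverges (above the triangle threshold p ~ 1/n).


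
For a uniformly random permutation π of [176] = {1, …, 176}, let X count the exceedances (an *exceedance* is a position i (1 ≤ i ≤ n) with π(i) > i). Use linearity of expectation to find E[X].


Write X = Σ_{i=1}^{176} X_i, where X_i = 1_{π(i) > i}.
For each fixed i, π(i) is uniform over {1, …, 176} (marginal of a uniform permutation), so P[π(i) > i] = (n − i)/n. Summing: Σ_{i=1}^{176} (n − i)/n = (0 + 1 + … + 175)/176 = 176(176 − 1)/(2·176) = (176 − 1)/2.
Hence E[X] = Σ_{i=1}^{176} (176 − i)/176 = 175/2 ≈ 87.500.

E[X] = 175/2 = 87.500.


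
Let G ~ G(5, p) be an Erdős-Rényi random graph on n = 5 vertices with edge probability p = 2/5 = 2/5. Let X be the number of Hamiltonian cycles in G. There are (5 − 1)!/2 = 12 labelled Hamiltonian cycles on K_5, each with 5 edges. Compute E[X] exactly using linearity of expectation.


K_5 has (5 − 1)!/2 = 12 labelled Hamiltonian cycles.
For each such Hamiltonian cycle H, let X_H = 1 if all 5 edges of H are present in G. Then P[X_H = 1] = p^{5} = (2/5)^{5} = 32/3125.
Summing the indicators: E[X] = Σ_H E[X_H] = 12 · p^{5} = 12 · 32/3125 = 384/3125.
Numerically: E[X] ≈ 0.1229.

E[X] = 12 · (2/5)^{5} = 384/3125 ≈ 0.1229.
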